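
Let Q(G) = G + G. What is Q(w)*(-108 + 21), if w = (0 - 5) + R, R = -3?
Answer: 1392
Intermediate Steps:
w = -8 (w = (0 - 5) - 3 = -5 - 3 = -8)
Q(G) = 2*G
Q(w)*(-108 + 21) = (2*(-8))*(-108 + 21) = -16*(-87) = 1392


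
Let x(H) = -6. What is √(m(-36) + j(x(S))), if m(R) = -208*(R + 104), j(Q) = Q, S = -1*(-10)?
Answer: 5*I*√566 ≈ 118.95*I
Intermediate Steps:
S = 10
m(R) = -21632 - 208*R (m(R) = -208*(104 + R) = -21632 - 208*R)
√(m(-36) + j(x(S))) = √((-21632 - 208*(-36)) - 6) = √((-21632 + 7488) - 6) = √(-14144 - 6) = √(-14150) = 5*I*√566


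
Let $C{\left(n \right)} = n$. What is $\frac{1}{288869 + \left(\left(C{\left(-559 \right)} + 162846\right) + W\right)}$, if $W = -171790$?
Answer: $\frac{1}{279366} \approx 3.5795 \cdot 10^{-6}$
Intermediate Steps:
$\frac{1}{288869 + \left(\left(C{\left(-559 \right)} + 162846\right) + W\right)} = \frac{1}{288869 + \left(\left(-559 + 162846\right) - 171790\right)} = \frac{1}{288869 + \left(162287 - 171790\right)} = \frac{1}{288869 - 9503} = \frac{1}{279366}$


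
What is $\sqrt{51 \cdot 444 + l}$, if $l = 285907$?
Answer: $\sqrt{308551} \approx 555.47$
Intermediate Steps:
$\sqrt{51 \cdot 444 + l} = \sqrt{51 \cdot 444 + 285907} = \sqrt{22644 + 285907} = \sqrt{308551}$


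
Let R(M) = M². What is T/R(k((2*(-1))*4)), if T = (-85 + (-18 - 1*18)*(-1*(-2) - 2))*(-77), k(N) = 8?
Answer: 6545/64 ≈ 102.27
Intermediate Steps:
T = 6545 (T = (-85 + (-18 - 18)*(2 - 2))*(-77) = (-85 - 36*0)*(-77) = (-85 + 0)*(-77) = -85*(-77) = 6545)
T/R(k((2*(-1))*4)) = 6545/(8²) = 6545/64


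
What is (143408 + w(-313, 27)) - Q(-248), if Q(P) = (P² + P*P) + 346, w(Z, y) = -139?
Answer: 19915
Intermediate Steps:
Q(P) = 346 + 2*P² (Q(P) = (P² + P²) + 346 = 2*P² + 346 = 346 + 2*P²)
(143408 + w(-313, 27)) - Q(-248) = (143408 - 139) - (346 + 2*(-248)²) = 143269 - (346 + 2*61504) = 143269 - (346 + 123008) = 143269 - 1*123354 = 143269 - 123354 = 19915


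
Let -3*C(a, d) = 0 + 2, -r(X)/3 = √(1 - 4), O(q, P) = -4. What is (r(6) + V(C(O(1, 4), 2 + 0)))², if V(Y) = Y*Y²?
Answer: -19619/729 + 16*I*√3/9 ≈ -26.912 + 3.0792*I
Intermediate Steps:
r(X) = -3*I*√3 (r(X) = -3*√(1 - 4) = -3*I*√3)
C(a, d) = -⅔ (C(a, d) = -(0 + 2)/3 = -⅓*2 = -⅔)
V(Y) = Y³
(r(6) + V(C(O(1, 4), 2 + 0)))² = (-3*I*√3 + (-⅔)³)² = (-3*I*√3 - 8/27)² = (-8/27 - 3*I*√3)²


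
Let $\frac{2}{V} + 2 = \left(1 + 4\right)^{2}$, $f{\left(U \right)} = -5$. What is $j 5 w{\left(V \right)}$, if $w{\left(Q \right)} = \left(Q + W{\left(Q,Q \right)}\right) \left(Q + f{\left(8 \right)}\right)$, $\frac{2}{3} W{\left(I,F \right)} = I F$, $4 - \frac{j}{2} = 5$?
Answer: $\frac{58760}{12167} \approx 4.8295$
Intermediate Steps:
$j = -2$ ($j = 8 - 10 = -2$)
$V = \frac{2}{23}$ ($V = \frac{2}{-2 + \left(1 + 4\right)^{2}} = \frac{2}{-2 + 5^{2}} = \frac{2}{-2 + 25} = \frac{2}{23} \approx 0.086957$)
$W{\left(I,F \right)} = \frac{3 F I}{2}$ ($W{\left(I,F \right)} = \frac{3 I F}{2} = \frac{3 F I}{2}$)
$w{\left(Q \right)} = \left(-5 + Q\right) \left(Q + \frac{3 Q^{2}}{2}\right)$ ($w{\left(Q \right)} = \left(Q + \frac{3 Q Q}{2}\right) \left(Q - 5\right) = \left(Q + \frac{3 Q^{2}}{2}\right) \left(-5 + Q\right) = \left(-5 + Q\right) \left(Q + \frac{3 Q^{2}}{2}\right)$)
$j 5 w{\left(V \right)} = \left(-2\right) 5 \cdot \frac{1}{2} \cdot \frac{2}{23} \left(-10 - \frac{26}{23} + 3 \left(\frac{2}{23}\right)^{2}\right) = - 10 \cdot \frac{1}{2} \cdot \frac{2}{23} \left(-10 - \frac{26}{23} + 3 \cdot \frac{4}{529}\right) = - 10 \cdot \frac{1}{2} \cdot \frac{2}{23} \left(-10 - \frac{26}{23} + \frac{12}{529}\right) = - 10 \cdot \frac{1}{2} \cdot \frac{2}{23} \left(- \frac{5876}{529}\right) = \left(-10\right) \left(- \frac{5876}{12167}\right) = \frac{58760}{12167}$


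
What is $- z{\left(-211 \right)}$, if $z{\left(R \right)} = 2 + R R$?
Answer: $-44523$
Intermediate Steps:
$z{\left(R \right)} = 2 + R^{2}$
$- z{\left(-211 \right)} = - (2 + \left(-211\right)^{2}) = - (2 + 44521) = \left(-1\right) 44523 = -44523$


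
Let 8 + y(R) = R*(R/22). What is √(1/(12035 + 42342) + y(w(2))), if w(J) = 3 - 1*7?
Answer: I*√2602028573903/598147 ≈ 2.6968*I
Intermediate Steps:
w(J) = -4 (w(J) = 3 - 7 = -4)
y(R) = -8 + R²/22 (y(R) = -8 + R*(R/22) = -8 + R²/22)
√(1/(12035 + 42342) + y(w(2))) = √(1/(12035 + 42342) + (-8 + (1/22)*(-4)²)) = √(1/54377 + (-8 + (1/22)*16)) = √(1/54377 + (-8 + 8/11)) = √(1/54377 - 80/11) = √(-4350149/598147) = I*√2602028573903/598147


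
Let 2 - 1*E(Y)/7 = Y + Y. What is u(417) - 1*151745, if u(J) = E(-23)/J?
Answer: -21092443/139 ≈ -1.5174e+5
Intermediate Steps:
E(Y) = 14 - 14*Y (E(Y) = 14 - 7*(Y + Y) = 14 - 14*Y)
u(J) = 336/J (u(J) = (14 - 14*(-23))/J = (14 + 322)/J = 336/J)
u(417) - 1*151745 = 336/417 - 1*151745 = 336*(1/417) - 151745 = 112/139 - 151745 = -21092443/139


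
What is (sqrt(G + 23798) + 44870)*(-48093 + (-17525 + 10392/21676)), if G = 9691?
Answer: -16020006291232/5419 ≈ -2.9563e+9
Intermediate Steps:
(sqrt(G + 23798) + 44870)*(-48093 + (-17525 + 10392/21676)) = (sqrt(9691 + 23798) + 44870)*(-48093 + (-17525 + 10392/21676)) = (sqrt(33489) + 44870)*(-48093 + (-17525 + 10392*(1/21676))) = (183 + 44870)*(-48093 + (-17525 + 2598/5419)) = 45053*(-48093 - 94965377/5419) = 45053*(-355581344/5419) = -16020006291232/5419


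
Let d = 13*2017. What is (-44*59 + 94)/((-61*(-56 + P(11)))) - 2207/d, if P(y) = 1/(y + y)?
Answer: -1609034561/1968961111 ≈ -0.81720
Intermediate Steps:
P(y) = 1/(2*y)
d = 26221
(-44*59 + 94)/((-61*(-56 + P(11)))) - 2207/d = (-44*59 + 94)/((-61*(-56 + (1/2)/11))) - 2207/26221 = (-2596 + 94)/((-61*(-56 + (1/2)*(1/11)))) - 2207*1/26221 = -2502*(-1/(61*(-56 + 1/22))) - 2207/26221 = -2502/((-61*(-1231/22))) - 2207/26221 = -2502/75091/22 - 2207/26221 = -2502*22/75091 - 2207/26221 = -55044/75091 - 2207/26221 = -1609034561/1968961111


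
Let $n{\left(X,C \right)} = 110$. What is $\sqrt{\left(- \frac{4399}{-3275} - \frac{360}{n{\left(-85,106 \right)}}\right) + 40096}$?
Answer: $\frac{\sqrt{2081364389049}}{7205} \approx 200.24$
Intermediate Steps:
$\sqrt{\left(- \frac{4399}{-3275} - \frac{360}{n{\left(-85,106 \right)}}\right) + 40096} = \sqrt{\left(- \frac{4399}{-3275} - \frac{360}{110}\right) + 40096} = \sqrt{\left(\left(-4399\right) \left(- \frac{1}{3275}\right) - \frac{36}{11}\right) + 40096} = \sqrt{\left(\frac{4399}{3275} - \frac{36}{11}\right) + 40096} = \sqrt{- \frac{69511}{36025} + 40096} = \sqrt{\frac{1444388889}{36025}} = \frac{\sqrt{2081364389049}}{7205}$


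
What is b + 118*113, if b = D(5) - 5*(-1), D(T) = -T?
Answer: 13334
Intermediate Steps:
b = 0 (b = -1*5 - 5*(-1) = -5 + 5 = 0)
b + 118*113 = 0 + 118*113 = 0 + 13334 = 13334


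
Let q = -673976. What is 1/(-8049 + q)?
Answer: -1/682025 ≈ -1.4662e-6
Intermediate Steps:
1/(-8049 + q) = 1/(-8049 - 673976) = 1/(-682025) = -1/682025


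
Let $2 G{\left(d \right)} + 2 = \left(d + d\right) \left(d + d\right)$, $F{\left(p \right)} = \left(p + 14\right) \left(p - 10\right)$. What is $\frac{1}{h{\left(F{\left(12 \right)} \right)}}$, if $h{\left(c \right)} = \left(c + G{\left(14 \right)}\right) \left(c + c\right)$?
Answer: $\frac{1}{46072} \approx 2.1705 \cdot 10^{-5}$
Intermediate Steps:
$F{\left(p \right)} = \left(-10 + p\right) \left(14 + p\right)$ ($F{\left(p \right)} = \left(14 + p\right) \left(-10 + p\right) = \left(-10 + p\right) \left(14 + p\right)$)
$G{\left(d \right)} = -1 + 2 d^{2}$ ($G{\left(d \right)} = -1 + \frac{\left(d + d\right) \left(d + d\right)}{2} = -1 + \frac{2 d 2 d}{2} = -1 + \frac{4 d^{2}}{2} = -1 + 2 d^{2}$)
$h{\left(c \right)} = 2 c \left(391 + c\right)$ ($h{\left(c \right)} = \left(c - \left(1 - 2 \cdot 14^{2}\right)\right) \left(c + c\right) = \left(c + \left(-1 + 2 \cdot 196\right)\right) 2 c = \left(c + \left(-1 + 392\right)\right) 2 c = \left(c + 391\right) 2 c = \left(391 + c\right) 2 c = 2 c \left(391 + c\right)$)
$\frac{1}{h{\left(F{\left(12 \right)} \right)}} = \frac{1}{2 \left(-140 + 12^{2} + 4 \cdot 12\right) \left(391 + \left(-140 + 12^{2} + 4 \cdot 12\right)\right)} = \frac{1}{2 \left(-140 + 144 + 48\right) \left(391 + \left(-140 + 144 + 48\right)\right)} = \frac{1}{2 \cdot 52 \left(391 + 52\right)} = \frac{1}{2 \cdot 52 \cdot 443} = \frac{1}{46072}$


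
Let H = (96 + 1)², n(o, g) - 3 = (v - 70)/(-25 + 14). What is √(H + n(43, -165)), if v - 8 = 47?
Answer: √1139017/11 ≈ 97.022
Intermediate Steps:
v = 55 (v = 8 + 47 = 55)
n(o, g) = 48/11 (n(o, g) = 3 + (55 - 70)/(-25 + 14) = 3 - 15/(-11) = 3 - 15*(-1/11) = 3 + 15/11 = 48/11)
H = 9409 (H = 97² = 9409)
√(H + n(43, -165)) = √(9409 + 48/11) = √(103547/11) = √1139017/11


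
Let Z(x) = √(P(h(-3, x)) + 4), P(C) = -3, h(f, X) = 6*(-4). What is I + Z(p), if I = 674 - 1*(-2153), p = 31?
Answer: 2828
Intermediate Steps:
h(f, X) = -24
Z(x) = 1 (Z(x) = √(-3 + 4) = √1 = 1)
I = 2827 (I = 674 + 2153 = 2827)
I + Z(p) = 2827 + 1 = 2828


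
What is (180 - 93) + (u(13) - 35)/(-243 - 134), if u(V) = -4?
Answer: 2526/29 ≈ 87.103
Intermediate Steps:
(180 - 93) + (u(13) - 35)/(-243 - 134) = (180 - 93) + (-4 - 35)/(-243 - 134) = 87 - 39/(-377) = 87 - 39*(-1/377) = 87 + 3/29 = 2526/29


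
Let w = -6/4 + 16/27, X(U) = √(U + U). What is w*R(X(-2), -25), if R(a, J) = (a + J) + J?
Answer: 1225/27 - 49*I/27 ≈ 45.37 - 1.8148*I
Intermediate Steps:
X(U) = √2*√U (X(U) = √(2*U) = √2*√U)
R(a, J) = a + 2*J (R(a, J) = (J + a) + J = a + 2*J)
w = -49/54 (w = -6*¼ + 16*(1/27) = -3/2 + 16/27 = -49/54 ≈ -0.90741)
w*R(X(-2), -25) = -49*(√2*√(-2) + 2*(-25))/54 = -49*(√2*(I*√2) - 50)/54 = -49*(2*I - 50)/54 = -49*(-50 + 2*I)/54 = 1225/27 - 49*I/27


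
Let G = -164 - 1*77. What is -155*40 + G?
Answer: -6441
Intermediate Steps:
G = -241 (G = -164 - 77 = -241)
-155*40 + G = -155*40 - 241 = -6200 - 241 = -6441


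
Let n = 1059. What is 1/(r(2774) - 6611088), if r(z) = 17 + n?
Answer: -1/6610012 ≈ -1.5129e-7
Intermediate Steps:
r(z) = 1076 (r(z) = 17 + 1059 = 1076)
1/(r(2774) - 6611088) = 1/(1076 - 6611088) = 1/(-6610012) = -1/6610012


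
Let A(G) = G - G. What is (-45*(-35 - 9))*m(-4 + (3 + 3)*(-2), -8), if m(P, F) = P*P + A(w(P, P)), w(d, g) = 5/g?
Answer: 506880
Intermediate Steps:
A(G) = 0
m(P, F) = P**2 (m(P, F) = P*P + 0 = P**2 + 0 = P**2)
(-45*(-35 - 9))*m(-4 + (3 + 3)*(-2), -8) = (-45*(-35 - 9))*(-4 + (3 + 3)*(-2))**2 = (-45*(-44))*(-4 + 6*(-2))**2 = 1980*(-4 - 12)**2 = 1980*(-16)**2 = 1980*256 = 506880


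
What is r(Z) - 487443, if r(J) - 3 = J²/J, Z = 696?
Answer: -486744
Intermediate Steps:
r(J) = 3 + J (r(J) = 3 + J²/J = 3 + J)
r(Z) - 487443 = (3 + 696) - 487443 = 699 - 487443 = -486744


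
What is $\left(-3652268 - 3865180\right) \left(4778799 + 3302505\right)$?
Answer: $-60750782592192$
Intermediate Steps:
$\left(-3652268 - 3865180\right) \left(4778799 + 3302505\right) = \left(-7517448\right) 8081304 = -60750782592192$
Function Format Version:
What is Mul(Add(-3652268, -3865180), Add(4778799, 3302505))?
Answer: -60750782592192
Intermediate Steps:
Mul(Add(-3652268, -3865180), Add(4778799, 3302505)) = Mul(-7517448, 8081304) = -60750782592192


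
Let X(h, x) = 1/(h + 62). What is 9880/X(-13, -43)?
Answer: 484120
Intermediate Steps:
X(h, x) = 1/(62 + h)
9880/X(-13, -43) = 9880/(1/(62 - 13)) = 9880/(1/49) = 9880*49 = 484120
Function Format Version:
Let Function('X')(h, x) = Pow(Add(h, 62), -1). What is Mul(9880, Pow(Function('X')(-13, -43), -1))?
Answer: 484120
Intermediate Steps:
Function('X')(h, x) = Pow(Add(62, h), -1)
Mul(9880, Pow(Function('X')(-13, -43), -1)) = Mul(9880, Pow(Pow(Add(62, -13), -1), -1)) = Mul(9880, Pow(Pow(49, -1), -1)) = Mul(9880, Pow(Rational(1, 49), -1)) = Mul(9880, 49) = 484120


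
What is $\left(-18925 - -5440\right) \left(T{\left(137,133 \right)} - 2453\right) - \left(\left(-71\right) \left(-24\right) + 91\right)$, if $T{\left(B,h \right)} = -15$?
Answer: $33279185$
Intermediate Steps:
$\left(-18925 - -5440\right) \left(T{\left(137,133 \right)} - 2453\right) - \left(\left(-71\right) \left(-24\right) + 91\right) = \left(-18925 - -5440\right) \left(-15 - 2453\right) - \left(\left(-71\right) \left(-24\right) + 91\right) = \left(-18925 + 5440\right) \left(-2468\right) - \left(1704 + 91\right) = \left(-13485\right) \left(-2468\right) - 1795 = 33280980 - 1795 = 33279185$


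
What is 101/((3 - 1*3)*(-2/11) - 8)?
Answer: -101/8 ≈ -12.625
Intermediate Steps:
101/((3 - 1*3)*(-2/11) - 8) = 101/((3 - 3)*(-2*1/11) - 8) = 101/(0*(-2/11) - 8) = 101/(0 - 8) = 101/(-8) = 101*(-1/8) = -101/8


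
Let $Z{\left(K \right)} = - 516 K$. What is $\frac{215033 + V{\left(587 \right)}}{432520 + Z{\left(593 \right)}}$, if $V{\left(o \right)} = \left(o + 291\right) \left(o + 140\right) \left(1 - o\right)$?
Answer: $- \frac{373832283}{126532} \approx -2954.4$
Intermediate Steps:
$V{\left(o \right)} = \left(1 - o\right) \left(140 + o\right) \left(291 + o\right)$ ($V{\left(o \right)} = \left(291 + o\right) \left(140 + o\right) \left(1 - o\right) = \left(140 + o\right) \left(291 + o\right) \left(1 - o\right) = \left(1 - o\right) \left(140 + o\right) \left(291 + o\right)$)
$\frac{215033 + V{\left(587 \right)}}{432520 + Z{\left(593 \right)}} = \frac{215033 - \left(225882646 + 148164670\right)}{432520 - 305988} = \frac{215033 - 374047316}{432520 - 305988} = \frac{215033 - 374047316}{126532} = \left(215033 - 374047316\right) \frac{1}{126532} = \left(-373832283\right) \frac{1}{126532} = - \frac{373832283}{126532}$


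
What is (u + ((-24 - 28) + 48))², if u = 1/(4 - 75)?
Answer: 81225/5041 ≈ 16.113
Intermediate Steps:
u = -1/71 (u = 1/(-71) = -1/71 ≈ -0.014085)
(u + ((-24 - 28) + 48))² = (-1/71 + ((-24 - 28) + 48))² = (-1/71 + (-52 + 48))² = (-1/71 - 4)² = (-285/71)² = 81225/5041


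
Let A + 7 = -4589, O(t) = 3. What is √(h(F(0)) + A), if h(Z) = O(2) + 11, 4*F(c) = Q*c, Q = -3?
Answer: I*√4582 ≈ 67.69*I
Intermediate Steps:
F(c) = -3*c/4 (F(c) = (-3*c)/4 = -3*c/4)
h(Z) = 14 (h(Z) = 3 + 11 = 14)
A = -4596 (A = -7 - 4589 = -4596)
√(h(F(0)) + A) = √(14 - 4596) = √(-4582) = I*√4582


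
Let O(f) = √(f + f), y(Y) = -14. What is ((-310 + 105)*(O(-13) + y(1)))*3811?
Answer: 10937570 - 781255*I*√26 ≈ 1.0938e+7 - 3.9836e+6*I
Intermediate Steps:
O(f) = √2*√f (O(f) = √(2*f) = √2*√f)
((-310 + 105)*(O(-13) + y(1)))*3811 = ((-310 + 105)*(√2*√(-13) - 14))*3811 = -205*(√2*(I*√13) - 14)*3811 = -205*(I*√26 - 14)*3811 = -205*(-14 + I*√26)*3811 = (2870 - 205*I*√26)*3811 = 10937570 - 781255*I*√26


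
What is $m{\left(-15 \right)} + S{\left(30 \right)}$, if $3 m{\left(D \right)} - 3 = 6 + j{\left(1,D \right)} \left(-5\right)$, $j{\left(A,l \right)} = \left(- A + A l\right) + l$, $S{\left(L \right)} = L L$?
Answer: $\frac{2864}{3} \approx 954.67$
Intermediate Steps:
$S{\left(L \right)} = L^{2}$
$j{\left(A,l \right)} = l - A + A l$
$m{\left(D \right)} = \frac{14}{3} - \frac{10 D}{3}$ ($m{\left(D \right)} = 1 + \frac{6 + \left(D - 1 + 1 D\right) \left(-5\right)}{3} = 1 + \frac{6 + \left(D - 1 + D\right) \left(-5\right)}{3} = 1 + \frac{6 + \left(-1 + 2 D\right) \left(-5\right)}{3} = 1 + \frac{6 - \left(-5 + 10 D\right)}{3} = 1 + \frac{11 - 10 D}{3} = 1 - \left(- \frac{11}{3} + \frac{10 D}{3}\right) = \frac{14}{3} - \frac{10 D}{3}$)
$m{\left(-15 \right)} + S{\left(30 \right)} = \left(\frac{14}{3} - -50\right) + 30^{2} = \left(\frac{14}{3} + 50\right) + 900 = \frac{164}{3} + 900 = \frac{2864}{3}$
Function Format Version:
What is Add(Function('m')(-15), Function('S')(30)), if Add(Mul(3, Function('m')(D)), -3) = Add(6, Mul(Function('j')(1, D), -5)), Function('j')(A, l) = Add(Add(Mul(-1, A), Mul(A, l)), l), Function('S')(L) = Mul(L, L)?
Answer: Rational(2864, 3) ≈ 954.67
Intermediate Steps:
Function('S')(L) = Pow(L, 2)
Function('j')(A, l) = Add(l, Mul(-1, A), Mul(A, l))
Function('m')(D) = Add(Rational(14, 3), Mul(Rational(-10, 3), D)) (Function('m')(D) = Add(1, Mul(Rational(1, 3), Add(6, Mul(Add(D, Mul(-1, 1), Mul(1, D)), -5)))) = Add(1, Mul(Rational(1, 3), Add(6, Mul(Add(D, -1, D), -5)))) = Add(1, Mul(Rational(1, 3), Add(6, Mul(Add(-1, Mul(2, D)), -5)))) = Add(1, Mul(Rational(1, 3), Add(6, Add(5, Mul(-10, D))))) = Add(1, Mul(Rational(1, 3), Add(11, Mul(-10, D)))) = Add(1, Add(Rational(11, 3), Mul(Rational(-10, 3), D))) = Add(Rational(14, 3), Mul(Rational(-10, 3), D)))
Add(Function('m')(-15), Function('S')(30)) = Add(Add(Rational(14, 3), Mul(Rational(-10, 3), -15)), Pow(30, 2)) = Add(Add(Rational(14, 3), 50), 900) = Add(Rational(164, 3), 900) = Rational(2864, 3)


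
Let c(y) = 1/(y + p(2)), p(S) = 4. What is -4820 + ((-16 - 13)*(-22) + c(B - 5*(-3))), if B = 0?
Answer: -79457/19 ≈ -4181.9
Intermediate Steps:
c(y) = 1/(4 + y) (c(y) = 1/(y + 4) = 1/(4 + y))
-4820 + ((-16 - 13)*(-22) + c(B - 5*(-3))) = -4820 + ((-16 - 13)*(-22) + 1/(4 + (0 - 5*(-3)))) = -4820 + (-29*(-22) + 1/(4 + (0 + 15))) = -4820 + (638 + 1/(4 + 15)) = -4820 + (638 + 1/19) = -4820 + 12123/19 = -79457/19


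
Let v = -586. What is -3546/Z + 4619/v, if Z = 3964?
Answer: -2548459/290363 ≈ -8.7768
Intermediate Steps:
-3546/Z + 4619/v = -3546/3964 + 4619/(-586) = -3546*1/3964 + 4619*(-1/586) = -1773/1982 - 4619/586 = -2548459/290363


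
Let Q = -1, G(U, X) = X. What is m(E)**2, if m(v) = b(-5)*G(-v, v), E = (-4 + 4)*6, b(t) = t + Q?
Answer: 0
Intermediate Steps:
b(t) = -1 + t (b(t) = t - 1 = -1 + t)
E = 0 (E = 0*6 = 0)
m(v) = -6*v (m(v) = (-1 - 5)*v = -6*v)
m(E)**2 = (-6*0)**2 = 0**2 = 0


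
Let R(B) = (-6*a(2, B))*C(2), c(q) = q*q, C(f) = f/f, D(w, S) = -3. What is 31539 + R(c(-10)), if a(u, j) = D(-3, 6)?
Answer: 31557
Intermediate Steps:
a(u, j) = -3
C(f) = 1
c(q) = q**2
R(B) = 18 (R(B) = -6*(-3)*1 = 18*1 = 18)
31539 + R(c(-10)) = 31539 + 18 = 31557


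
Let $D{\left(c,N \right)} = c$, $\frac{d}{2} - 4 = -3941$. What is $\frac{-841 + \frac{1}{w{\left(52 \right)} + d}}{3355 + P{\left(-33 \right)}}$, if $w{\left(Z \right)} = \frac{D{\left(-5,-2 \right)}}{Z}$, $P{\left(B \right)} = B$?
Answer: $- \frac{344350025}{1360202866} \approx -0.25316$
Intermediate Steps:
$d = -7874$ ($d = 8 + 2 \left(-3941\right) = 8 - 7882 = -7874$)
$w{\left(Z \right)} = - \frac{5}{Z}$
$\frac{-841 + \frac{1}{w{\left(52 \right)} + d}}{3355 + P{\left(-33 \right)}} = \frac{-841 + \frac{1}{- \frac{5}{52} - 7874}}{3355 - 33} = \frac{-841 + \frac{1}{\left(-5\right) \frac{1}{52} - 7874}}{3322} = \left(-841 + \frac{1}{- \frac{5}{52} - 7874}\right) \frac{1}{3322} = \left(-841 + \frac{1}{- \frac{409453}{52}}\right) \frac{1}{3322} = \left(-841 - \frac{52}{409453}\right) \frac{1}{3322} = \left(- \frac{344350025}{409453}\right) \frac{1}{3322} = - \frac{344350025}{1360202866}$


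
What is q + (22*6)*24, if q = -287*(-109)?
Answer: 34451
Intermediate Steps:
q = 31283
q + (22*6)*24 = 31283 + (22*6)*24 = 31283 + 132*24 = 31283 + 3168 = 34451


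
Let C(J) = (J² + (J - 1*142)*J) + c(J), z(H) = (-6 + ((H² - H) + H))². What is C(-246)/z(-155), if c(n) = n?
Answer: 155718/576912361 ≈ 0.00026992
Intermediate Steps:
z(H) = (-6 + H²)²
C(J) = J + J² + J*(-142 + J) (C(J) = (J² + (J - 1*142)*J) + J = (J² + (J - 142)*J) + J = (J² + (-142 + J)*J) + J = (J² + J*(-142 + J)) + J = J + J² + J*(-142 + J))
C(-246)/z(-155) = (-246*(-141 + 2*(-246)))/((-6 + (-155)²)²) = (-246*(-141 - 492))/((-6 + 24025)²) = (-246*(-633))/(24019²) = 155718/576912361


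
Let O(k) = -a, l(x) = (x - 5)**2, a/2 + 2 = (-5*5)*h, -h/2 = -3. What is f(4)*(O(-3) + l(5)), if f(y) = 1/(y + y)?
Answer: 38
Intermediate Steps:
h = 6 (h = -2*(-3) = 6)
a = -304 (a = -4 + 2*(-5*5*6) = -4 + 2*(-25*6) = -4 + 2*(-150) = -4 - 300 = -304)
f(y) = 1/(2*y)
l(x) = (-5 + x)**2
O(k) = 304 (O(k) = -1*(-304) = 304)
f(4)*(O(-3) + l(5)) = ((1/2)/4)*(304 + (-5 + 5)**2) = ((1/2)*(1/4))*(304 + 0**2) = (304 + 0)/8 = (1/8)*304 = 38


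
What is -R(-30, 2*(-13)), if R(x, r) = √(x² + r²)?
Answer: -2*√394 ≈ -39.699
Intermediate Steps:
R(x, r) = √(r² + x²)
-R(-30, 2*(-13)) = -√((2*(-13))² + (-30)²) = -√((-26)² + 900) = -√(676 + 900) = -√1576 = -2*√394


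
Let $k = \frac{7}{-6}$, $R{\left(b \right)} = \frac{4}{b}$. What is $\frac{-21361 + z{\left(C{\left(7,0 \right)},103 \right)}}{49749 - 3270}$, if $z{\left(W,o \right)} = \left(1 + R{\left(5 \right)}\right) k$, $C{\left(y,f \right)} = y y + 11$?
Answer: $- \frac{213631}{464790} \approx -0.45963$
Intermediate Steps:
$C{\left(y,f \right)} = 11 + y^{2}$ ($C{\left(y,f \right)} = y^{2} + 11 = 11 + y^{2}$)
$k = - \frac{7}{6}$ ($k = 7 \left(- \frac{1}{6}\right) = - \frac{7}{6} \approx -1.1667$)
$z{\left(W,o \right)} = - \frac{21}{10}$ ($z{\left(W,o \right)} = \left(1 + \frac{4}{5}\right) \left(- \frac{7}{6}\right) = \frac{9}{5} \left(- \frac{7}{6}\right) = - \frac{21}{10}$)
$\frac{-21361 + z{\left(C{\left(7,0 \right)},103 \right)}}{49749 - 3270} = \frac{-21361 - \frac{21}{10}}{49749 - 3270} = - \frac{213631}{10 \cdot 46479} = \left(- \frac{213631}{10}\right) \frac{1}{46479} = - \frac{213631}{464790}$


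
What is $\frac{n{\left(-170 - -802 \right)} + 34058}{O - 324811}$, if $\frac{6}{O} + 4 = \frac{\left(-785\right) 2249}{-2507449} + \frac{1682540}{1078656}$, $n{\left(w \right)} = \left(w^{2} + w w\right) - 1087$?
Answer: $- \frac{976448820778822911}{381290512270045375} \approx -2.5609$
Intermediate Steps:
$n{\left(w \right)} = -1087 + 2 w^{2}$ ($n{\left(w \right)} = \left(w^{2} + w^{2}\right) - 1087 = 2 w^{2} - 1087 = -1087 + 2 w^{2}$)
$O = - \frac{4057012362816}{1173871744669}$ ($O = \frac{6}{-4 + \left(\frac{\left(-785\right) 2249}{-2507449} + \frac{1682540}{1078656}\right)} = \frac{6}{-4 + \left(\left(-1765465\right) \left(- \frac{1}{2507449}\right) + 1682540 \cdot \frac{1}{1078656}\right)} = \frac{6}{-4 + \left(\frac{1765465}{2507449} + \frac{420635}{269664}\right)} = \frac{6}{-4 + \frac{1530803163875}{676168727136}} = \frac{6}{- \frac{1173871744669}{676168727136}} = 6 \left(- \frac{676168727136}{1173871744669}\right) = - \frac{4057012362816}{1173871744669} \approx -3.4561$)
$\frac{n{\left(-170 - -802 \right)} + 34058}{O - 324811} = \frac{\left(-1087 + 2 \left(-170 - -802\right)^{2}\right) + 34058}{- \frac{4057012362816}{1173871744669} - 324811} = \frac{\left(-1087 + 2 \left(-170 + 802\right)^{2}\right) + 34058}{- \frac{381290512270045375}{1173871744669}} = \left(\left(-1087 + 2 \cdot 632^{2}\right) + 34058\right) \left(- \frac{1173871744669}{381290512270045375}\right) = \left(\left(-1087 + 2 \cdot 399424\right) + 34058\right) \left(- \frac{1173871744669}{381290512270045375}\right) = \left(\left(-1087 + 798848\right) + 34058\right) \left(- \frac{1173871744669}{381290512270045375}\right) = \left(797761 + 34058\right) \left(- \frac{1173871744669}{381290512270045375}\right) = 831819 \left(- \frac{1173871744669}{381290512270045375}\right) = - \frac{976448820778822911}{381290512270045375}$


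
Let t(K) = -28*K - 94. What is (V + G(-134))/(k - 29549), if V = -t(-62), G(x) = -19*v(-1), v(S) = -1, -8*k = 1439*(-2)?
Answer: 2164/38919 ≈ 0.055603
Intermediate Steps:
k = 1439/4 (k = -1439*(-2)/8 = -⅛*(-2878) = 1439/4 ≈ 359.75)
G(x) = 19 (G(x) = -19*(-1) = 19)
t(K) = -94 - 28*K
V = -1642 (V = -(-94 - 28*(-62)) = -(-94 + 1736) = -1*1642 = -1642)
(V + G(-134))/(k - 29549) = (-1642 + 19)/(1439/4 - 29549) = -1623/(-116757/4) = -1623*(-4/116757) = 2164/38919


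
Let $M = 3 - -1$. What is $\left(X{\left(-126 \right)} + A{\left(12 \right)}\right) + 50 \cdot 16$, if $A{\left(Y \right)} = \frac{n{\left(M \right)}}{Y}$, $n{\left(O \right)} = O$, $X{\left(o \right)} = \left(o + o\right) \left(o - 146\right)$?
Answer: $\frac{208033}{3} \approx 69344.0$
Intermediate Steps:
$X{\left(o \right)} = 2 o \left(-146 + o\right)$
$M = 4$ ($M = 3 + 1 = 4$)
$A{\left(Y \right)} = \frac{4}{Y}$
$\left(X{\left(-126 \right)} + A{\left(12 \right)}\right) + 50 \cdot 16 = \left(2 \left(-126\right) \left(-146 - 126\right) + \frac{4}{12}\right) + 50 \cdot 16 = \left(2 \left(-126\right) \left(-272\right) + 4 \cdot \frac{1}{12}\right) + 800 = \left(68544 + \frac{1}{3}\right) + 800 = \frac{205633}{3} + 800 = \frac{208033}{3}$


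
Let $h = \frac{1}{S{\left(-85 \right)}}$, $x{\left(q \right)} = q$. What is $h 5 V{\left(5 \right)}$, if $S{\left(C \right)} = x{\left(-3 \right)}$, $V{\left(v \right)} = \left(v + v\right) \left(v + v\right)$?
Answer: $- \frac{500}{3} \approx -166.67$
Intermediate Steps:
$V{\left(v \right)} = 4 v^{2}$ ($V{\left(v \right)} = 2 v 2 v = 4 v^{2}$)
$S{\left(C \right)} = -3$
$h = - \frac{1}{3}$ ($h = \frac{1}{-3} = - \frac{1}{3} \approx -0.33333$)
$h 5 V{\left(5 \right)} = - \frac{5 \cdot 4 \cdot 5^{2}}{3} = - \frac{5 \cdot 4 \cdot 25}{3} = - \frac{5 \cdot 100}{3} = \left(- \frac{1}{3}\right) 500 = - \frac{500}{3}$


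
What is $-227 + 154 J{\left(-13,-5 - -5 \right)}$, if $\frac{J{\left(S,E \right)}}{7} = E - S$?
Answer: $13787$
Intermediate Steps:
$J{\left(S,E \right)} = - 7 S + 7 E$ ($J{\left(S,E \right)} = 7 \left(E - S\right) = - 7 S + 7 E$)
$-227 + 154 J{\left(-13,-5 - -5 \right)} = -227 + 154 \left(\left(-7\right) \left(-13\right) + 7 \left(-5 - -5\right)\right) = -227 + 154 \left(91 + 7 \left(-5 + 5\right)\right) = -227 + 154 \left(91 + 7 \cdot 0\right) = -227 + 154 \left(91 + 0\right) = -227 + 154 \cdot 91 = -227 + 14014 = 13787$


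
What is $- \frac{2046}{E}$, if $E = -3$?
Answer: $682$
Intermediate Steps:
$- \frac{2046}{E} = - \frac{2046}{-3} = \left(-2046\right) \left(- \frac{1}{3}\right) = 682$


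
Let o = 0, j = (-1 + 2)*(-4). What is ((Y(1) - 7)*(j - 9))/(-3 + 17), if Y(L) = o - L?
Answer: 52/7 ≈ 7.4286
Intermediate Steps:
j = -4 (j = 1*(-4) = -4)
Y(L) = -L (Y(L) = 0 - L = -L)
((Y(1) - 7)*(j - 9))/(-3 + 17) = ((-1*1 - 7)*(-4 - 9))/(-3 + 17) = ((-1 - 7)*(-13))/14 = -8*(-13)*(1/14) = 104*(1/14) = 52/7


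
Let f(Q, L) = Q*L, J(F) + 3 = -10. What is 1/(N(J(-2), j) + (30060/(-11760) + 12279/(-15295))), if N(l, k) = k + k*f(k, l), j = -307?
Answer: -428260/524852911937 ≈ -8.1596e-7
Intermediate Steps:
J(F) = -13 (J(F) = -3 - 10 = -13)
f(Q, L) = L*Q
N(l, k) = k + l*k**2 (N(l, k) = k + k*(l*k) = k + k*(k*l) = k + l*k**2)
1/(N(J(-2), j) + (30060/(-11760) + 12279/(-15295))) = 1/(-307*(1 - 307*(-13)) + (30060/(-11760) + 12279/(-15295))) = 1/(-307*(1 + 3991) + (30060*(-1/11760) + 12279*(-1/15295))) = 1/(-307*3992 + (-501/196 - 12279/15295)) = 1/(-1225544 - 1438497/428260) = 1/(-524852911937/428260) = -428260/524852911937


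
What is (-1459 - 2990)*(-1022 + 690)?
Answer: 1477068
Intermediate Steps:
(-1459 - 2990)*(-1022 + 690) = -4449*(-332) = 1477068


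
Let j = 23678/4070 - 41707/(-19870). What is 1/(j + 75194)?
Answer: 1617418/121632933679 ≈ 1.3298e-5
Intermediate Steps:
j = 12804587/1617418 (j = 23678*(1/4070) - 41707*(-1/19870) = 11839/2035 + 41707/19870 = 12804587/1617418 ≈ 7.9167)
1/(j + 75194) = 1/(12804587/1617418 + 75194) = 1/(121632933679/1617418) = 1617418/121632933679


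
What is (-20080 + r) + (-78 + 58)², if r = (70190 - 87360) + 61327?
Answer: 24477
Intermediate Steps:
r = 44157 (r = -17170 + 61327 = 44157)
(-20080 + r) + (-78 + 58)² = (-20080 + 44157) + (-78 + 58)² = 24077 + (-20)² = 24077 + 400 = 24477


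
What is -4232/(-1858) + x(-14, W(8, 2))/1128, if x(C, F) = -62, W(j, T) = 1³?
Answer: 1164625/523956 ≈ 2.2228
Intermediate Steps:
W(j, T) = 1
-4232/(-1858) + x(-14, W(8, 2))/1128 = -4232/(-1858) - 62/1128 = -4232*(-1/1858) - 62*1/1128 = 2116/929 - 31/564 = 1164625/523956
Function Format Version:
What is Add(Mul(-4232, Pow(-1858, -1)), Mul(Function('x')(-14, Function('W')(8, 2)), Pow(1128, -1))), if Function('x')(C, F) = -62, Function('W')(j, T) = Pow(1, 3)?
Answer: Rational(1164625, 523956) ≈ 2.2228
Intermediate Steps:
Function('W')(j, T) = 1
Add(Mul(-4232, Pow(-1858, -1)), Mul(Function('x')(-14, Function('W')(8, 2)), Pow(1128, -1))) = Add(Mul(-4232, Pow(-1858, -1)), Mul(-62, Pow(1128, -1))) = Add(Mul(-4232, Rational(-1, 1858)), Mul(-62, Rational(1, 1128))) = Add(Rational(2116, 929), Rational(-31, 564)) = Rational(1164625, 523956)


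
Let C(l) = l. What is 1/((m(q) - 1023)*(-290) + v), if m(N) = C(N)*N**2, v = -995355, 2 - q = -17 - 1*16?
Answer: -1/13132435 ≈ -7.6147e-8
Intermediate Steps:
q = 35 (q = 2 - (-17 - 1*16) = 2 - (-17 - 16) = 2 - 1*(-33) = 2 + 33 = 35)
m(N) = N**3 (m(N) = N*N**2 = N**3)
1/((m(q) - 1023)*(-290) + v) = 1/((35**3 - 1023)*(-290) - 995355) = 1/((42875 - 1023)*(-290) - 995355) = 1/(41852*(-290) - 995355) = 1/(-12137080 - 995355) = 1/(-13132435) = -1/13132435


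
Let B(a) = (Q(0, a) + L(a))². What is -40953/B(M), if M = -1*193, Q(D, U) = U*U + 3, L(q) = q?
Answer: -1241/41617257 ≈ -2.9819e-5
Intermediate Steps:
Q(D, U) = 3 + U² (Q(D, U) = U² + 3 = 3 + U²)
M = -193
B(a) = (3 + a + a²)² (B(a) = ((3 + a²) + a)² = (3 + a + a²)²)
-40953/B(M) = -40953/(3 - 193 + (-193)²)² = -40953/(3 - 193 + 37249)² = -40953/(37059²) = -40953/1373369481 = -40953*1/1373369481 = -1241/41617257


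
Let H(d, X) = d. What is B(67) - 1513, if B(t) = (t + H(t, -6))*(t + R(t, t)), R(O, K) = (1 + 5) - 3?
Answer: 7867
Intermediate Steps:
R(O, K) = 3 (R(O, K) = 6 - 3 = 3)
B(t) = 2*t*(3 + t) (B(t) = (t + t)*(t + 3) = (2*t)*(3 + t) = 2*t*(3 + t))
B(67) - 1513 = 2*67*(3 + 67) - 1513 = 2*67*70 - 1513 = 9380 - 1513 = 7867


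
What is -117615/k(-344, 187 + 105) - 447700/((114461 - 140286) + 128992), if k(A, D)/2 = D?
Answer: -12395443505/60249528 ≈ -205.74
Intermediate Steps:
k(A, D) = 2*D
-117615/k(-344, 187 + 105) - 447700/((114461 - 140286) + 128992) = -117615*1/(2*(187 + 105)) - 447700/((114461 - 140286) + 128992) = -117615/(2*292) - 447700/(-25825 + 128992) = -117615/584 - 447700/103167 = -12395443505/60249528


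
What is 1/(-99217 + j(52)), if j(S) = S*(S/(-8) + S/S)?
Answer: -1/99503 ≈ -1.0050e-5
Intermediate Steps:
j(S) = S*(1 - S/8) (j(S) = S*(S*(-⅛) + 1) = S*(-S/8 + 1) = S*(1 - S/8))
1/(-99217 + j(52)) = 1/(-99217 + (⅛)*52*(8 - 1*52)) = 1/(-99217 + (⅛)*52*(8 - 52)) = 1/(-99217 + (⅛)*52*(-44)) = 1/(-99217 - 286) = 1/(-99503) = -1/99503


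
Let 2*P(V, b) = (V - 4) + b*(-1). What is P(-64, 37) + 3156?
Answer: 6207/2 ≈ 3103.5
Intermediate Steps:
P(V, b) = -2 + V/2 - b/2 (P(V, b) = ((V - 4) + b*(-1))/2 = ((-4 + V) - b)/2 = (-4 + V - b)/2 = -2 + V/2 - b/2)
P(-64, 37) + 3156 = (-2 + (½)*(-64) - ½*37) + 3156 = (-2 - 32 - 37/2) + 3156 = -105/2 + 3156 = 6207/2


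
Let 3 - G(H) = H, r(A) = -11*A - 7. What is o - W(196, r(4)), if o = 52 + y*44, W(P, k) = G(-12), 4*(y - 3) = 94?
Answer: 1203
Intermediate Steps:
r(A) = -7 - 11*A
G(H) = 3 - H
y = 53/2 (y = 3 + (1/4)*94 = 3 + 47/2 = 53/2 ≈ 26.500)
W(P, k) = 15 (W(P, k) = 3 - 1*(-12) = 3 + 12 = 15)
o = 1218 (o = 52 + (53/2)*44 = 52 + 1166 = 1218)
o - W(196, r(4)) = 1218 - 1*15 = 1218 - 15 = 1203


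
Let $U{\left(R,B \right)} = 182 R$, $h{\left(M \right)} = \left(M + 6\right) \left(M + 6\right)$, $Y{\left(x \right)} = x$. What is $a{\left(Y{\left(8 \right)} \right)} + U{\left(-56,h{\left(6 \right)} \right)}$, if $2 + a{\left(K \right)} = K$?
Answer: $-10186$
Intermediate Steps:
$h{\left(M \right)} = \left(6 + M\right)^{2}$ ($h{\left(M \right)} = \left(6 + M\right) \left(6 + M\right) = \left(6 + M\right)^{2}$)
$a{\left(K \right)} = -2 + K$
$a{\left(Y{\left(8 \right)} \right)} + U{\left(-56,h{\left(6 \right)} \right)} = \left(-2 + 8\right) + 182 \left(-56\right) = 6 - 10192 = -10186$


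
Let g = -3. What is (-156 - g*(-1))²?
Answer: 25281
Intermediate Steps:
(-156 - g*(-1))² = (-156 - 1*(-3)*(-1))² = (-156 + 3*(-1))² = (-156 - 3)² = (-159)² = 25281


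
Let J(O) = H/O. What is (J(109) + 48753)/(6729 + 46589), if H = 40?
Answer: 5314117/5811662 ≈ 0.91439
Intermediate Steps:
J(O) = 40/O
(J(109) + 48753)/(6729 + 46589) = (40/109 + 48753)/(6729 + 46589) = (40*(1/109) + 48753)/53318 = (40/109 + 48753)*(1/53318) = (5314117/109)*(1/53318) = 5314117/5811662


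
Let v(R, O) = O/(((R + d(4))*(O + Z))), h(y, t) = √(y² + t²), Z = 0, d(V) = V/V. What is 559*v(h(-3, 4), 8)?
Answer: 559/6 ≈ 93.167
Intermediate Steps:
d(V) = 1
h(y, t) = √(t² + y²)
v(R, O) = 1/(1 + R) (v(R, O) = O/(((R + 1)*(O + 0))) = O/(((1 + R)*O)) = O/((O*(1 + R))) = O*(1/(O*(1 + R))) = 1/(1 + R))
559*v(h(-3, 4), 8) = 559/(1 + √(4² + (-3)²)) = 559/(1 + √(16 + 9)) = 559/(1 + √25) = 559/(1 + 5) = 559/6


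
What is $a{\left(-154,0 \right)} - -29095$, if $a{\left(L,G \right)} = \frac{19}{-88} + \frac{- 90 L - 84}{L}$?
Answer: $\frac{2552469}{88} \approx 29005.0$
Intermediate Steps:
$a{\left(L,G \right)} = - \frac{19}{88} + \frac{-84 - 90 L}{L}$ ($a{\left(L,G \right)} = 19 \left(- \frac{1}{88}\right) + \frac{-84 - 90 L}{L} = - \frac{19}{88} + \frac{-84 - 90 L}{L}$)
$a{\left(-154,0 \right)} - -29095 = \left(- \frac{7939}{88} - \frac{84}{-154}\right) - -29095 = \left(- \frac{7939}{88} - - \frac{6}{11}\right) + 29095 = \left(- \frac{7939}{88} + \frac{6}{11}\right) + 29095 = - \frac{7891}{88} + 29095 = \frac{2552469}{88}$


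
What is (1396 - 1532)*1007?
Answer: -136952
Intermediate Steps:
(1396 - 1532)*1007 = -136*1007 = -136952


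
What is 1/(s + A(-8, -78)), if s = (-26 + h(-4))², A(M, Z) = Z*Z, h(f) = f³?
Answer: 1/14184 ≈ 7.0502e-5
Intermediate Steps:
A(M, Z) = Z²
s = 8100 (s = (-26 + (-4)³)² = (-26 - 64)² = (-90)² = 8100)
1/(s + A(-8, -78)) = 1/(8100 + (-78)²) = 1/(8100 + 6084) = 1/14184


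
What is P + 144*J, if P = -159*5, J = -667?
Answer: -96843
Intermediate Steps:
P = -795
P + 144*J = -795 + 144*(-667) = -795 - 96048 = -96843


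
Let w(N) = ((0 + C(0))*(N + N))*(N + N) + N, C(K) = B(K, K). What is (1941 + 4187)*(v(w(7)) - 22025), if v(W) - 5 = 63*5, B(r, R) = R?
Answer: -133008240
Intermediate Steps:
C(K) = K
w(N) = N (w(N) = ((0 + 0)*(N + N))*(N + N) + N = (0*(2*N))*(2*N) + N = 0*(2*N) + N = 0 + N = N)
v(W) = 320 (v(W) = 5 + 63*5 = 5 + 315 = 320)
(1941 + 4187)*(v(w(7)) - 22025) = (1941 + 4187)*(320 - 22025) = 6128*(-21705) = -133008240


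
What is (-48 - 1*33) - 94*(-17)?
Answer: 1517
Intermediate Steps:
(-48 - 1*33) - 94*(-17) = (-48 - 33) + 1598 = -81 + 1598 = 1517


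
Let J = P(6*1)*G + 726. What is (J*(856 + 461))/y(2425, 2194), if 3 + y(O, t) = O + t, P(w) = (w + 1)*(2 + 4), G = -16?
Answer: 35559/2308 ≈ 15.407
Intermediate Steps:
P(w) = 6 + 6*w (P(w) = (1 + w)*6 = 6 + 6*w)
J = 54 (J = (6 + 6*(6*1))*(-16) + 726 = (6 + 6*6)*(-16) + 726 = (6 + 36)*(-16) + 726 = 42*(-16) + 726 = -672 + 726 = 54)
y(O, t) = -3 + O + t (y(O, t) = -3 + (O + t) = -3 + O + t)
(J*(856 + 461))/y(2425, 2194) = (54*(856 + 461))/(-3 + 2425 + 2194) = (54*1317)/4616 = 71118*(1/4616) = 35559/2308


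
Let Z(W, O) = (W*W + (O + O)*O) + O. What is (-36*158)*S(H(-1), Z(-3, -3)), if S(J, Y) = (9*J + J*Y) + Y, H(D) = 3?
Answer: -699624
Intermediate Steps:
Z(W, O) = O + W² + 2*O² (Z(W, O) = (W² + (2*O)*O) + O = (W² + 2*O²) + O = O + W² + 2*O²)
S(J, Y) = Y + 9*J + J*Y
(-36*158)*S(H(-1), Z(-3, -3)) = (-36*158)*((-3 + (-3)² + 2*(-3)²) + 9*3 + 3*(-3 + (-3)² + 2*(-3)²)) = -5688*((-3 + 9 + 2*9) + 27 + 3*(-3 + 9 + 2*9)) = -5688*((-3 + 9 + 18) + 27 + 3*(-3 + 9 + 18)) = -5688*(24 + 27 + 3*24) = -5688*(24 + 27 + 72) = -5688*123 = -699624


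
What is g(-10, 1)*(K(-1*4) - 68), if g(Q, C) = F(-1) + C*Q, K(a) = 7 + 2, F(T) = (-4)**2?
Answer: -354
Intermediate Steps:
F(T) = 16
K(a) = 9
g(Q, C) = 16 + C*Q
g(-10, 1)*(K(-1*4) - 68) = (16 + 1*(-10))*(9 - 68) = (16 - 10)*(-59) = 6*(-59) = -354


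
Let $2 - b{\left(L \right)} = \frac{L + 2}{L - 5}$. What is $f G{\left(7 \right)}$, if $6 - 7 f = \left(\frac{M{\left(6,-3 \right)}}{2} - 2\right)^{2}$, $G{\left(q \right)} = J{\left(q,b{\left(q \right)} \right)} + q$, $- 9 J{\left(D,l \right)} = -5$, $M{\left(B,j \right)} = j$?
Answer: $- \frac{425}{63} \approx -6.746$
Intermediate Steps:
$b{\left(L \right)} = 2 - \frac{2 + L}{-5 + L}$ ($b{\left(L \right)} = 2 - \frac{L + 2}{L - 5} = 2 - \frac{2 + L}{-5 + L}$)
$J{\left(D,l \right)} = \frac{5}{9}$ ($J{\left(D,l \right)} = \left(- \frac{1}{9}\right) \left(-5\right) = \frac{5}{9}$)
$G{\left(q \right)} = \frac{5}{9} + q$
$f = - \frac{25}{28}$ ($f = \frac{6}{7} - \frac{\left(- \frac{3}{2} - 2\right)^{2}}{7} = \frac{6}{7} - \frac{\left(- \frac{7}{2}\right)^{2}}{7} = \frac{6}{7} - \frac{7}{4} = - \frac{25}{28} \approx -0.89286$)
$f G{\left(7 \right)} = - \frac{25 \left(\frac{5}{9} + 7\right)}{28} = \left(- \frac{25}{28}\right) \frac{68}{9} = - \frac{425}{63}$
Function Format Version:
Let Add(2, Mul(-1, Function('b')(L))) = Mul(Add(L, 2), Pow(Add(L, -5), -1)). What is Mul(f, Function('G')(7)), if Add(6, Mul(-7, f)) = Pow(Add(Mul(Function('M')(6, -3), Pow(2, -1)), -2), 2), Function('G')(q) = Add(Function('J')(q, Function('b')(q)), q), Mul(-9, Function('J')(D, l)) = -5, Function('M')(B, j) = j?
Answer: Rational(-425, 63) ≈ -6.7460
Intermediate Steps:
Function('b')(L) = Add(2, Mul(-1, Pow(Add(-5, L), -1), Add(2, L))) (Function('b')(L) = Add(2, Mul(-1, Mul(Add(L, 2), Pow(Add(L, -5), -1)))) = Add(2, Mul(-1, Mul(Add(2, L), Pow(Add(-5, L), -1)))) = Add(2, Mul(-1, Mul(Pow(Add(-5, L), -1), Add(2, L)))) = Add(2, Mul(-1, Pow(Add(-5, L), -1), Add(2, L))))
Function('J')(D, l) = Rational(5, 9) (Function('J')(D, l) = Mul(Rational(-1, 9), -5) = Rational(5, 9))
Function('G')(q) = Add(Rational(5, 9), q)
f = Rational(-25, 28) (f = Add(Rational(6, 7), Mul(Rational(-1, 7), Pow(Add(Mul(-3, Pow(2, -1)), -2), 2))) = Add(Rational(6, 7), Mul(Rational(-1, 7), Pow(Add(Mul(-3, Rational(1, 2)), -2), 2))) = Add(Rational(6, 7), Mul(Rational(-1, 7), Pow(Add(Rational(-3, 2), -2), 2))) = Add(Rational(6, 7), Mul(Rational(-1, 7), Pow(Rational(-7, 2), 2))) = Add(Rational(6, 7), Mul(Rational(-1, 7), Rational(49, 4))) = Add(Rational(6, 7), Rational(-7, 4)) = Rational(-25, 28) ≈ -0.89286)
Mul(f, Function('G')(7)) = Mul(Rational(-25, 28), Add(Rational(5, 9), 7)) = Mul(Rational(-25, 28), Rational(68, 9)) = Rational(-425, 63)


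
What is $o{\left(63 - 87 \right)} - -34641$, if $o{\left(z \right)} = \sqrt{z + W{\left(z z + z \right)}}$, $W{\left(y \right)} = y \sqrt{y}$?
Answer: $34641 + 2 \sqrt{-6 + 276 \sqrt{138}} \approx 34755.0$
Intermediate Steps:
$W{\left(y \right)} = y^{\frac{3}{2}}$
$o{\left(z \right)} = \sqrt{z + \left(z + z^{2}\right)^{\frac{3}{2}}}$ ($o{\left(z \right)} = \sqrt{z + \left(z z + z\right)^{\frac{3}{2}}} = \sqrt{z + \left(z^{2} + z\right)^{\frac{3}{2}}} = \sqrt{z + \left(z + z^{2}\right)^{\frac{3}{2}}}$)
$o{\left(63 - 87 \right)} - -34641 = \sqrt{\left(63 - 87\right) + \left(\left(63 - 87\right) \left(1 + \left(63 - 87\right)\right)\right)^{\frac{3}{2}}} - -34641 = \sqrt{\left(63 - 87\right) + \left(\left(63 - 87\right) \left(1 + \left(63 - 87\right)\right)\right)^{\frac{3}{2}}} + 34641 = \sqrt{-24 + \left(- 24 \left(1 - 24\right)\right)^{\frac{3}{2}}} + 34641 = \sqrt{-24 + \left(\left(-24\right) \left(-23\right)\right)^{\frac{3}{2}}} + 34641 = \sqrt{-24 + 552^{\frac{3}{2}}} + 34641 = \sqrt{-24 + 1104 \sqrt{138}} + 34641 = 34641 + \sqrt{-24 + 1104 \sqrt{138}}$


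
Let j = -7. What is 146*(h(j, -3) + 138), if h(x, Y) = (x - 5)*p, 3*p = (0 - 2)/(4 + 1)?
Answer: 101908/5 ≈ 20382.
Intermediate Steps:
p = -2/15 (p = ((0 - 2)/(4 + 1))/3 = (-2/5)/3 = (-2*⅕)/3 = (⅓)*(-⅖) = -2/15 ≈ -0.13333)
h(x, Y) = ⅔ - 2*x/15 (h(x, Y) = (x - 5)*(-2/15) = (-5 + x)*(-2/15) = ⅔ - 2*x/15)
146*(h(j, -3) + 138) = 146*((⅔ - 2/15*(-7)) + 138) = 146*((⅔ + 14/15) + 138) = 146*(8/5 + 138) = 146*(698/5) = 101908/5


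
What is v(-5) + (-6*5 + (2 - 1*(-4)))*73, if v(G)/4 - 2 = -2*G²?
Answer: -1944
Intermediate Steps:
v(G) = 8 - 8*G² (v(G) = 8 + 4*(-2*G²) = 8 - 8*G²)
v(-5) + (-6*5 + (2 - 1*(-4)))*73 = (8 - 8*(-5)²) + (-6*5 + (2 - 1*(-4)))*73 = (8 - 8*25) + (-30 + (2 + 4))*73 = (8 - 200) + (-30 + 6)*73 = -192 - 24*73 = -192 - 1752 = -1944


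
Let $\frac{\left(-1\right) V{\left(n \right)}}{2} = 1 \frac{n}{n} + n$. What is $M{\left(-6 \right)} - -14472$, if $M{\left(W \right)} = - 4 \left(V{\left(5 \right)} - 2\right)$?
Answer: $14528$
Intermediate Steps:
$V{\left(n \right)} = -2 - 2 n$ ($V{\left(n \right)} = - 2 \left(1 \frac{n}{n} + n\right) = - 2 \left(1 \cdot 1 + n\right) = - 2 \left(1 + n\right) = -2 - 2 n$)
$M{\left(W \right)} = 56$ ($M{\left(W \right)} = - 4 \left(\left(-2 - 10\right) - 2\right) = - 4 \left(-12 - 2\right) = \left(-4\right) \left(-14\right) = 56$)
$M{\left(-6 \right)} - -14472 = 56 - -14472 = 56 + 14472 = 14528$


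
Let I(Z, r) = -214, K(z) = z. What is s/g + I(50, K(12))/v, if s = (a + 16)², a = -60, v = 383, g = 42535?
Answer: -8361002/16290905 ≈ -0.51323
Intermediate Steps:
s = 1936 (s = (-60 + 16)² = (-44)² = 1936)
s/g + I(50, K(12))/v = 1936/42535 - 214/383 = -8361002/16290905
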